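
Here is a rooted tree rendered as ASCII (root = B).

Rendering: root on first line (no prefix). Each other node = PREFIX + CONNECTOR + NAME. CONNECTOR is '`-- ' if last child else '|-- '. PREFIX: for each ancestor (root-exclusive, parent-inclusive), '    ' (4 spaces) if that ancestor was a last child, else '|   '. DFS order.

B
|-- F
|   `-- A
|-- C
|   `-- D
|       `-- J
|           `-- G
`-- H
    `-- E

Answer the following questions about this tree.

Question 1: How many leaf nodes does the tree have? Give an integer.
Leaves (nodes with no children): A, E, G

Answer: 3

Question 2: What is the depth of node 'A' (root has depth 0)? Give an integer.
Path from root to A: B -> F -> A
Depth = number of edges = 2

Answer: 2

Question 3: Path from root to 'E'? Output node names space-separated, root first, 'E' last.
Walk down from root: B -> H -> E

Answer: B H E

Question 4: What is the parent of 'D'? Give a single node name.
Scan adjacency: D appears as child of C

Answer: C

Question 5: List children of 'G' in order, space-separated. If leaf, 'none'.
Answer: none

Derivation:
Node G's children (from adjacency): (leaf)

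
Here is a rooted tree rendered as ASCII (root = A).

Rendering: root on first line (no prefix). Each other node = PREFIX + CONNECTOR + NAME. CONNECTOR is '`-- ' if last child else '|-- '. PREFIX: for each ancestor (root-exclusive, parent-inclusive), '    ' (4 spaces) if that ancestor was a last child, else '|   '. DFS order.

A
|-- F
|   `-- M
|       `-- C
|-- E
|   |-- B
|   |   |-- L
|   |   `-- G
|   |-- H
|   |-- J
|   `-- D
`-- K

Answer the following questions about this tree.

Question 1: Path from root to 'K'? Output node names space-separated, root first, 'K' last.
Walk down from root: A -> K

Answer: A K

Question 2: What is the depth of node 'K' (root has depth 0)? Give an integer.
Answer: 1

Derivation:
Path from root to K: A -> K
Depth = number of edges = 1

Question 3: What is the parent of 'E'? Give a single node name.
Scan adjacency: E appears as child of A

Answer: A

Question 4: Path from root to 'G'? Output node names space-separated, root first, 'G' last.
Answer: A E B G

Derivation:
Walk down from root: A -> E -> B -> G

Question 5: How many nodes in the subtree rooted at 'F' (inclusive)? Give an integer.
Subtree rooted at F contains: C, F, M
Count = 3

Answer: 3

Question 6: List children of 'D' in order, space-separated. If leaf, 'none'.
Node D's children (from adjacency): (leaf)

Answer: none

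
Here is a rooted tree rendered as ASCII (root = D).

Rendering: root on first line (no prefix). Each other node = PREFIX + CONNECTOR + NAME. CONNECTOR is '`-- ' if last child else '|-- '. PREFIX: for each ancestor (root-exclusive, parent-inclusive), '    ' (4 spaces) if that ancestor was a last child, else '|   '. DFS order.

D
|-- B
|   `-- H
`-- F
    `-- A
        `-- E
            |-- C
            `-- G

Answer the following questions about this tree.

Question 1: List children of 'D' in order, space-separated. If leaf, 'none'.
Node D's children (from adjacency): B, F

Answer: B F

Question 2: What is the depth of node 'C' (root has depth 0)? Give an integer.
Path from root to C: D -> F -> A -> E -> C
Depth = number of edges = 4

Answer: 4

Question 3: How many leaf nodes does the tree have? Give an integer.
Answer: 3

Derivation:
Leaves (nodes with no children): C, G, H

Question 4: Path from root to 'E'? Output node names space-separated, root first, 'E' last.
Answer: D F A E

Derivation:
Walk down from root: D -> F -> A -> E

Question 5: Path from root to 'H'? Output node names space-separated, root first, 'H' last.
Answer: D B H

Derivation:
Walk down from root: D -> B -> H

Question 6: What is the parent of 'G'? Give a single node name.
Answer: E

Derivation:
Scan adjacency: G appears as child of E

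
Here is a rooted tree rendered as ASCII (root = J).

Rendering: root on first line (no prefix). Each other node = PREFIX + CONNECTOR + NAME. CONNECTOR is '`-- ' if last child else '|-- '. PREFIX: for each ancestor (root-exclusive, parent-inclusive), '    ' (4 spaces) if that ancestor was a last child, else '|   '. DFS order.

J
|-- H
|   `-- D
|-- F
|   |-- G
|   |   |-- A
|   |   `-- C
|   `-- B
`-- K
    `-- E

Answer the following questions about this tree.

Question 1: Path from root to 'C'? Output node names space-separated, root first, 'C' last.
Answer: J F G C

Derivation:
Walk down from root: J -> F -> G -> C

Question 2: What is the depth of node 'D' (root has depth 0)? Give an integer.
Answer: 2

Derivation:
Path from root to D: J -> H -> D
Depth = number of edges = 2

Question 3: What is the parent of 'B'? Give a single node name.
Scan adjacency: B appears as child of F

Answer: F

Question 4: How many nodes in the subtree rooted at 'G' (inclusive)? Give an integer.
Answer: 3

Derivation:
Subtree rooted at G contains: A, C, G
Count = 3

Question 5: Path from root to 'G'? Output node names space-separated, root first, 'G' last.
Answer: J F G

Derivation:
Walk down from root: J -> F -> G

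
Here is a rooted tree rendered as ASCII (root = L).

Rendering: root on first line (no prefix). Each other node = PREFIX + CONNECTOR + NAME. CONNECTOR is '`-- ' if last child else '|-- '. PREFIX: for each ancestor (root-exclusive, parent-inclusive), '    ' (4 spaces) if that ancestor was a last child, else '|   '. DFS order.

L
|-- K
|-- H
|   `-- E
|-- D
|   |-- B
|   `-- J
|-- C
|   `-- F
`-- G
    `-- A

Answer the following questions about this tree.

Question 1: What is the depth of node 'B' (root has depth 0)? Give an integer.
Path from root to B: L -> D -> B
Depth = number of edges = 2

Answer: 2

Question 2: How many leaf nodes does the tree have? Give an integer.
Leaves (nodes with no children): A, B, E, F, J, K

Answer: 6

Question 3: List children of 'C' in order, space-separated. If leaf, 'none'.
Node C's children (from adjacency): F

Answer: F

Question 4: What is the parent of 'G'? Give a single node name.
Answer: L

Derivation:
Scan adjacency: G appears as child of L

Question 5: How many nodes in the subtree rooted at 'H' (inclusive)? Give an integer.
Subtree rooted at H contains: E, H
Count = 2

Answer: 2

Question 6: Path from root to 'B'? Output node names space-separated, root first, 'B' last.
Answer: L D B

Derivation:
Walk down from root: L -> D -> B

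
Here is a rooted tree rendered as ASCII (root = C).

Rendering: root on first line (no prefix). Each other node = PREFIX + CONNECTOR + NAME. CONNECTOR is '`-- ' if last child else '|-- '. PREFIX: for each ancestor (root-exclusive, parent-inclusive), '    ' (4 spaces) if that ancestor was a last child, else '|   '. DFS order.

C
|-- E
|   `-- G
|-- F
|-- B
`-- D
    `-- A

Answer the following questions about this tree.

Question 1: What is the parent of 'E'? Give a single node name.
Scan adjacency: E appears as child of C

Answer: C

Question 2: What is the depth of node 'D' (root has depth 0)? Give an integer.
Path from root to D: C -> D
Depth = number of edges = 1

Answer: 1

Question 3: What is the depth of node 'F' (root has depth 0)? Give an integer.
Path from root to F: C -> F
Depth = number of edges = 1

Answer: 1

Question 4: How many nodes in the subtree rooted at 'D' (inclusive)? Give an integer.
Subtree rooted at D contains: A, D
Count = 2

Answer: 2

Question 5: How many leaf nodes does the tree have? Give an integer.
Leaves (nodes with no children): A, B, F, G

Answer: 4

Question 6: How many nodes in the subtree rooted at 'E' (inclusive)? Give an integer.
Subtree rooted at E contains: E, G
Count = 2

Answer: 2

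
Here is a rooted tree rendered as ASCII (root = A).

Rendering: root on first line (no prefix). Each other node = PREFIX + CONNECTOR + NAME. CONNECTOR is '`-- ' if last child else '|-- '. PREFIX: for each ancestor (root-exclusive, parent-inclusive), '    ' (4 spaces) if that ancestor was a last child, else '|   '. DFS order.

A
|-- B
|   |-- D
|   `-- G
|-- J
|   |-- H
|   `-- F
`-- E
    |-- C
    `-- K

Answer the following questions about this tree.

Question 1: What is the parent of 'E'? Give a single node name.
Answer: A

Derivation:
Scan adjacency: E appears as child of A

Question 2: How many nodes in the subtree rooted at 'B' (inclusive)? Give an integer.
Answer: 3

Derivation:
Subtree rooted at B contains: B, D, G
Count = 3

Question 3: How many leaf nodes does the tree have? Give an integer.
Leaves (nodes with no children): C, D, F, G, H, K

Answer: 6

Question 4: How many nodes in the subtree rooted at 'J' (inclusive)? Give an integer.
Answer: 3

Derivation:
Subtree rooted at J contains: F, H, J
Count = 3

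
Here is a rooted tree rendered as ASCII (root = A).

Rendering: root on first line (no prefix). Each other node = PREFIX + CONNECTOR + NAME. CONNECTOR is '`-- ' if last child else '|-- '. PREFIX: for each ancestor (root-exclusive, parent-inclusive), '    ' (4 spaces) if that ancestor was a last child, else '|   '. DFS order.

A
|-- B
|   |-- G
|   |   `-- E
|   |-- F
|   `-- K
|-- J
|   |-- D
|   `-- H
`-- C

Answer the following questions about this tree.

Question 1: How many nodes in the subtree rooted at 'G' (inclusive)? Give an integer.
Answer: 2

Derivation:
Subtree rooted at G contains: E, G
Count = 2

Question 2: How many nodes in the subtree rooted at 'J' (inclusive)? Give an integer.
Subtree rooted at J contains: D, H, J
Count = 3

Answer: 3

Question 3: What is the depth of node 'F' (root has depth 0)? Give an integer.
Path from root to F: A -> B -> F
Depth = number of edges = 2

Answer: 2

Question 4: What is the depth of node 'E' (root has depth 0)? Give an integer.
Path from root to E: A -> B -> G -> E
Depth = number of edges = 3

Answer: 3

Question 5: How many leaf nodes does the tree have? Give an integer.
Leaves (nodes with no children): C, D, E, F, H, K

Answer: 6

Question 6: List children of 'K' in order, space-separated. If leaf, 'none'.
Answer: none

Derivation:
Node K's children (from adjacency): (leaf)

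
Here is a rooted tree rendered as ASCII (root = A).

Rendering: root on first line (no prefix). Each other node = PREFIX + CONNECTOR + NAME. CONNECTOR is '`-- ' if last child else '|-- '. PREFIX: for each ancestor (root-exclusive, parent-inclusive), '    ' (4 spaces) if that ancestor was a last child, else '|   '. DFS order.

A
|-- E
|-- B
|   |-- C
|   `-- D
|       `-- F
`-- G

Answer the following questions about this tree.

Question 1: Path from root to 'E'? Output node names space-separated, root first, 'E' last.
Answer: A E

Derivation:
Walk down from root: A -> E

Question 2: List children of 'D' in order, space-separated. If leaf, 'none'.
Node D's children (from adjacency): F

Answer: F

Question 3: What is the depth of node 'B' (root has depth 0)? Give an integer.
Path from root to B: A -> B
Depth = number of edges = 1

Answer: 1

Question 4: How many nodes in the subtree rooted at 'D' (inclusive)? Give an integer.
Subtree rooted at D contains: D, F
Count = 2

Answer: 2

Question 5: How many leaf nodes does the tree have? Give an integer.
Answer: 4

Derivation:
Leaves (nodes with no children): C, E, F, G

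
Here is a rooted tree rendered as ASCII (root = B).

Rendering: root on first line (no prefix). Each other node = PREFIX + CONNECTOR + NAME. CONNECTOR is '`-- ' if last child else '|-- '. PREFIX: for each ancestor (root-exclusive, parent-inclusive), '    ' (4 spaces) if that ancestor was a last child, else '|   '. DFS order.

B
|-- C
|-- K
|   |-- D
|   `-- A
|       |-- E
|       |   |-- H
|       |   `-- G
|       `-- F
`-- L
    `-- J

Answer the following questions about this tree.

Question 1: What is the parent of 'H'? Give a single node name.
Scan adjacency: H appears as child of E

Answer: E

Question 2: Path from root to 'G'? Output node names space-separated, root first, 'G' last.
Walk down from root: B -> K -> A -> E -> G

Answer: B K A E G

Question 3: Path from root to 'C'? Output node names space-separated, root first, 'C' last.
Walk down from root: B -> C

Answer: B C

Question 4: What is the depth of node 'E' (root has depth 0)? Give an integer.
Answer: 3

Derivation:
Path from root to E: B -> K -> A -> E
Depth = number of edges = 3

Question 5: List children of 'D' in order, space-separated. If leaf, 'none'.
Node D's children (from adjacency): (leaf)

Answer: none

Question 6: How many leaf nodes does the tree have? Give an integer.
Leaves (nodes with no children): C, D, F, G, H, J

Answer: 6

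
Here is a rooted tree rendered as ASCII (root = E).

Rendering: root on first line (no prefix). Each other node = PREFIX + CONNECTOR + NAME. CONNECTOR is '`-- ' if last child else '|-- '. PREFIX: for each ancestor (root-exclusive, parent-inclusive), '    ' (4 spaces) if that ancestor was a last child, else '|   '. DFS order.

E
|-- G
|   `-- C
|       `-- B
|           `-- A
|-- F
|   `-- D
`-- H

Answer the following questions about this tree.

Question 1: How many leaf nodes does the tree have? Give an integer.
Leaves (nodes with no children): A, D, H

Answer: 3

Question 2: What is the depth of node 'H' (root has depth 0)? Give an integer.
Path from root to H: E -> H
Depth = number of edges = 1

Answer: 1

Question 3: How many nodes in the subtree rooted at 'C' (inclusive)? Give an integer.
Answer: 3

Derivation:
Subtree rooted at C contains: A, B, C
Count = 3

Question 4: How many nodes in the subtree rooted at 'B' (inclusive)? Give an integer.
Subtree rooted at B contains: A, B
Count = 2

Answer: 2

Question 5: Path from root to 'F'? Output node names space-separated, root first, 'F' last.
Walk down from root: E -> F

Answer: E F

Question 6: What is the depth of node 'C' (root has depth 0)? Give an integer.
Answer: 2

Derivation:
Path from root to C: E -> G -> C
Depth = number of edges = 2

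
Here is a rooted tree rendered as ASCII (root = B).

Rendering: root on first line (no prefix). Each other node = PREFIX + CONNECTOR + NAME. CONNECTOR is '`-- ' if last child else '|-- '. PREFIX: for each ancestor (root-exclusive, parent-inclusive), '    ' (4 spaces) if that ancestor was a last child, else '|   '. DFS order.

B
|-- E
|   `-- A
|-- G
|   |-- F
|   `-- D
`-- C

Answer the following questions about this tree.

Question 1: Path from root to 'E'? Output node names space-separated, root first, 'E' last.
Answer: B E

Derivation:
Walk down from root: B -> E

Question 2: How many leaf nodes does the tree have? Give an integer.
Answer: 4

Derivation:
Leaves (nodes with no children): A, C, D, F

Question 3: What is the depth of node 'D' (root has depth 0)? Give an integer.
Path from root to D: B -> G -> D
Depth = number of edges = 2

Answer: 2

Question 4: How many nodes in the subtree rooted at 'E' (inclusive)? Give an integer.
Subtree rooted at E contains: A, E
Count = 2

Answer: 2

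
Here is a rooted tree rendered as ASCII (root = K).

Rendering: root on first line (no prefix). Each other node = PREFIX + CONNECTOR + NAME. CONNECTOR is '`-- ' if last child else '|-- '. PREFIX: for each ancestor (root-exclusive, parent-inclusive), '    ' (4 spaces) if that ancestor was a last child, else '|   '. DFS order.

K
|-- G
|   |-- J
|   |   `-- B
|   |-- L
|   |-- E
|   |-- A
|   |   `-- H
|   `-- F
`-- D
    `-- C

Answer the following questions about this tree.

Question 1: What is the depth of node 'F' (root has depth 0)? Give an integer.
Answer: 2

Derivation:
Path from root to F: K -> G -> F
Depth = number of edges = 2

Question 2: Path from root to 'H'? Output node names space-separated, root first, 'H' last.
Walk down from root: K -> G -> A -> H

Answer: K G A H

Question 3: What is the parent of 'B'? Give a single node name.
Scan adjacency: B appears as child of J

Answer: J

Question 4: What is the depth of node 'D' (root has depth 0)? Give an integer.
Answer: 1

Derivation:
Path from root to D: K -> D
Depth = number of edges = 1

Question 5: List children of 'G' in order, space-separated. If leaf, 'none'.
Answer: J L E A F

Derivation:
Node G's children (from adjacency): J, L, E, A, F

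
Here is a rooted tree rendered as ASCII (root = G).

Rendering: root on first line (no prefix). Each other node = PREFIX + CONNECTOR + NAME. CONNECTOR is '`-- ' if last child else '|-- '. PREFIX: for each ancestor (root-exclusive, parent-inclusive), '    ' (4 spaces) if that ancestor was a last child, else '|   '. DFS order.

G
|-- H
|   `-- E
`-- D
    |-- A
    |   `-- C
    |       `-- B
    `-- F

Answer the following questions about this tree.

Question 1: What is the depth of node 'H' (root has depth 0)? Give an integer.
Path from root to H: G -> H
Depth = number of edges = 1

Answer: 1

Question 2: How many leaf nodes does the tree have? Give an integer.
Leaves (nodes with no children): B, E, F

Answer: 3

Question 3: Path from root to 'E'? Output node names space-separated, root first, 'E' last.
Answer: G H E

Derivation:
Walk down from root: G -> H -> E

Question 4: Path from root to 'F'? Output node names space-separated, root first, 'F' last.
Walk down from root: G -> D -> F

Answer: G D F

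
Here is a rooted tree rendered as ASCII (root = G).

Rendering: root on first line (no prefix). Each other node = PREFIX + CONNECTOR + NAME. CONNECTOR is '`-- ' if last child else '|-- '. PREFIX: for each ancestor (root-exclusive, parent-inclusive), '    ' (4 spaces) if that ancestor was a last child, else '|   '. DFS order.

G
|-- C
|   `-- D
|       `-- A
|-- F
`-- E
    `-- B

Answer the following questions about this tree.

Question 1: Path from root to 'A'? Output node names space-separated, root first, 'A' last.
Walk down from root: G -> C -> D -> A

Answer: G C D A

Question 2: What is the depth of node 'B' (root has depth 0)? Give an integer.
Answer: 2

Derivation:
Path from root to B: G -> E -> B
Depth = number of edges = 2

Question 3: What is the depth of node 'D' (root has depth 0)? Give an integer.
Path from root to D: G -> C -> D
Depth = number of edges = 2

Answer: 2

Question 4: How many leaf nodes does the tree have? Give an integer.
Leaves (nodes with no children): A, B, F

Answer: 3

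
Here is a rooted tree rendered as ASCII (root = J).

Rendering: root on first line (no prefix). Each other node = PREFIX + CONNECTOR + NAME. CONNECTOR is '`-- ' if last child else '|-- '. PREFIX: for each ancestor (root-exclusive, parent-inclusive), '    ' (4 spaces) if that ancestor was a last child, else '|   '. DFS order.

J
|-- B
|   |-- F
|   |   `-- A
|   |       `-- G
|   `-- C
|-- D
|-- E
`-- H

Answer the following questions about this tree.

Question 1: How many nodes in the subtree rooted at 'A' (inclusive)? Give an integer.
Answer: 2

Derivation:
Subtree rooted at A contains: A, G
Count = 2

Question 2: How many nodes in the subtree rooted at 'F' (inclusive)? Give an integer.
Subtree rooted at F contains: A, F, G
Count = 3

Answer: 3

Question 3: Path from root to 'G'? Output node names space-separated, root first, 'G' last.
Walk down from root: J -> B -> F -> A -> G

Answer: J B F A G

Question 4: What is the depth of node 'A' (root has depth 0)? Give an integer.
Answer: 3

Derivation:
Path from root to A: J -> B -> F -> A
Depth = number of edges = 3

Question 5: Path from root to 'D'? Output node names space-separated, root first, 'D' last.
Walk down from root: J -> D

Answer: J D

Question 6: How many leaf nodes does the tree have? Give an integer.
Leaves (nodes with no children): C, D, E, G, H

Answer: 5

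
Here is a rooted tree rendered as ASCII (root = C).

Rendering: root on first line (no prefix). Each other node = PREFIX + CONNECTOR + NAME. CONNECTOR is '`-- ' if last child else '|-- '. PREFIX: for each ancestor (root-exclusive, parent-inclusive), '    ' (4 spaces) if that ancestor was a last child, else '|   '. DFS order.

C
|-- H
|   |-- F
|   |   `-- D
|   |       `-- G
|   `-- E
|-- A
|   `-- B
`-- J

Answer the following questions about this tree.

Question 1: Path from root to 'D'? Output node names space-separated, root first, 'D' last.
Walk down from root: C -> H -> F -> D

Answer: C H F D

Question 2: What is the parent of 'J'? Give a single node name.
Scan adjacency: J appears as child of C

Answer: C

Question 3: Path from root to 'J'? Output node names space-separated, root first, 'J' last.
Answer: C J

Derivation:
Walk down from root: C -> J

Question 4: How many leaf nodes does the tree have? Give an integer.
Leaves (nodes with no children): B, E, G, J

Answer: 4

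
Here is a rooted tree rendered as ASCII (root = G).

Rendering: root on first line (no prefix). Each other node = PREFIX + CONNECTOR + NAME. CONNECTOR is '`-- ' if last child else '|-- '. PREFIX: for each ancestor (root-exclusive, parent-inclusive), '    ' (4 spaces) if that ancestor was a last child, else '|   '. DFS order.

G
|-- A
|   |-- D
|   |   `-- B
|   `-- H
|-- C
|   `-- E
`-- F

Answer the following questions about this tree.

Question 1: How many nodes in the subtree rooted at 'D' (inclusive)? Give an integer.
Answer: 2

Derivation:
Subtree rooted at D contains: B, D
Count = 2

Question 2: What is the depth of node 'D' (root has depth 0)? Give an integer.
Path from root to D: G -> A -> D
Depth = number of edges = 2

Answer: 2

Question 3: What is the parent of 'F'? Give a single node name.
Answer: G

Derivation:
Scan adjacency: F appears as child of G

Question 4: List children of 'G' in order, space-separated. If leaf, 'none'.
Node G's children (from adjacency): A, C, F

Answer: A C F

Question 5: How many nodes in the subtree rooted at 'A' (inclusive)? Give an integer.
Answer: 4

Derivation:
Subtree rooted at A contains: A, B, D, H
Count = 4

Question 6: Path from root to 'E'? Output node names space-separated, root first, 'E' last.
Answer: G C E

Derivation:
Walk down from root: G -> C -> E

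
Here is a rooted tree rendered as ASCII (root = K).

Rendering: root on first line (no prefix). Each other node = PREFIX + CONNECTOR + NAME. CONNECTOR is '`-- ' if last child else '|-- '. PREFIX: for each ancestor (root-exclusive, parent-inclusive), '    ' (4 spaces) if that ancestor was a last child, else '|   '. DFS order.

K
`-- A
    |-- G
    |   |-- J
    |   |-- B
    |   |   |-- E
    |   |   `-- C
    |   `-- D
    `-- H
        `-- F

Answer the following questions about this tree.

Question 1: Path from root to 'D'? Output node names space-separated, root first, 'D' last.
Walk down from root: K -> A -> G -> D

Answer: K A G D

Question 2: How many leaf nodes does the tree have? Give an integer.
Leaves (nodes with no children): C, D, E, F, J

Answer: 5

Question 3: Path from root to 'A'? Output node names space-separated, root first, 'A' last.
Walk down from root: K -> A

Answer: K A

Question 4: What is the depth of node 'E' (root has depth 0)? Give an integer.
Path from root to E: K -> A -> G -> B -> E
Depth = number of edges = 4

Answer: 4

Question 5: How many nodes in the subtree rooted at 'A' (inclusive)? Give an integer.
Answer: 9

Derivation:
Subtree rooted at A contains: A, B, C, D, E, F, G, H, J
Count = 9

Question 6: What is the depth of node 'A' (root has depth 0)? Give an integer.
Path from root to A: K -> A
Depth = number of edges = 1

Answer: 1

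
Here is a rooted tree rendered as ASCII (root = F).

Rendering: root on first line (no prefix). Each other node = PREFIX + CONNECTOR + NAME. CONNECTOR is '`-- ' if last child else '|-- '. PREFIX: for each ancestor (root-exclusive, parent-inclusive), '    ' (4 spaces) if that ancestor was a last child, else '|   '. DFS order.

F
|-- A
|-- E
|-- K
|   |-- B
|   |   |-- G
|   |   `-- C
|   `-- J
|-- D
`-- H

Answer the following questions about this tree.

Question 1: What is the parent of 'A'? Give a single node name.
Answer: F

Derivation:
Scan adjacency: A appears as child of F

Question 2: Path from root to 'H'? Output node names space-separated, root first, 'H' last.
Answer: F H

Derivation:
Walk down from root: F -> H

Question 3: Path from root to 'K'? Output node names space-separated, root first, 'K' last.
Answer: F K

Derivation:
Walk down from root: F -> K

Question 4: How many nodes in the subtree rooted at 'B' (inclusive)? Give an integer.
Answer: 3

Derivation:
Subtree rooted at B contains: B, C, G
Count = 3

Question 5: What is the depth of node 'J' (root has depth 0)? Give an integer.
Answer: 2

Derivation:
Path from root to J: F -> K -> J
Depth = number of edges = 2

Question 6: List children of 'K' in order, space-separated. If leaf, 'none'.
Answer: B J

Derivation:
Node K's children (from adjacency): B, J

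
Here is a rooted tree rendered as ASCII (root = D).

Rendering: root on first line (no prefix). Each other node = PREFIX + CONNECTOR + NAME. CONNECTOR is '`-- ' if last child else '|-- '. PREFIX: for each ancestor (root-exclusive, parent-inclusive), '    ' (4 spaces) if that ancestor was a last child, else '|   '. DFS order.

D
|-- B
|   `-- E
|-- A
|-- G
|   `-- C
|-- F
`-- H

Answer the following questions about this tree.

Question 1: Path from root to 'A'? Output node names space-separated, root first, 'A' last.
Answer: D A

Derivation:
Walk down from root: D -> A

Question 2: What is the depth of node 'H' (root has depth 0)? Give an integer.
Path from root to H: D -> H
Depth = number of edges = 1

Answer: 1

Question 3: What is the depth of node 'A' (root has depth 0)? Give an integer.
Path from root to A: D -> A
Depth = number of edges = 1

Answer: 1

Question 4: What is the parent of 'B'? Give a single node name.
Answer: D

Derivation:
Scan adjacency: B appears as child of D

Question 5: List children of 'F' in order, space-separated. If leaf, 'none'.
Node F's children (from adjacency): (leaf)

Answer: none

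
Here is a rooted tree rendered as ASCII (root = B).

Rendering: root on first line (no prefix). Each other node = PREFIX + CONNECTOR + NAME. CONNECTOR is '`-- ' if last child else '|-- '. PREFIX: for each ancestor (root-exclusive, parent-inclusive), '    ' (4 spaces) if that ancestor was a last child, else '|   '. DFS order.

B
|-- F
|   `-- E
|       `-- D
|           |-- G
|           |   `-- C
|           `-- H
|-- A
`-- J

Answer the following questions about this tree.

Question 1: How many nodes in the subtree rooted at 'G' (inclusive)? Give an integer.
Subtree rooted at G contains: C, G
Count = 2

Answer: 2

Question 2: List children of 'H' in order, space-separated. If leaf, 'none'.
Node H's children (from adjacency): (leaf)

Answer: none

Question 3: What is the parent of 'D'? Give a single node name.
Answer: E

Derivation:
Scan adjacency: D appears as child of E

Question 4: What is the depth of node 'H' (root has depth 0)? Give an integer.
Path from root to H: B -> F -> E -> D -> H
Depth = number of edges = 4

Answer: 4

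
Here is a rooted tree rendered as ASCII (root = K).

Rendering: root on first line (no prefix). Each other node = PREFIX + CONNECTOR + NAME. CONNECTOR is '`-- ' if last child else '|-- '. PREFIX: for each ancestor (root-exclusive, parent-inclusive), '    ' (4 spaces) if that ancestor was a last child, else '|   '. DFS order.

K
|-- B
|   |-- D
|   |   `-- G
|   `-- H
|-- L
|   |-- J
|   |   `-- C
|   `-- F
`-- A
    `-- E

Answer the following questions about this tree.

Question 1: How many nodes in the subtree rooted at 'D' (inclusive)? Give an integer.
Answer: 2

Derivation:
Subtree rooted at D contains: D, G
Count = 2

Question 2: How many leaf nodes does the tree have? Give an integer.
Leaves (nodes with no children): C, E, F, G, H

Answer: 5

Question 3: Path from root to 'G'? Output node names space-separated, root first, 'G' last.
Walk down from root: K -> B -> D -> G

Answer: K B D G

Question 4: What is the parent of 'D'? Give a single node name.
Answer: B

Derivation:
Scan adjacency: D appears as child of B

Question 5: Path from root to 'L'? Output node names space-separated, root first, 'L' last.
Walk down from root: K -> L

Answer: K L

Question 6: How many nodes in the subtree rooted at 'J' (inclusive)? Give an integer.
Answer: 2

Derivation:
Subtree rooted at J contains: C, J
Count = 2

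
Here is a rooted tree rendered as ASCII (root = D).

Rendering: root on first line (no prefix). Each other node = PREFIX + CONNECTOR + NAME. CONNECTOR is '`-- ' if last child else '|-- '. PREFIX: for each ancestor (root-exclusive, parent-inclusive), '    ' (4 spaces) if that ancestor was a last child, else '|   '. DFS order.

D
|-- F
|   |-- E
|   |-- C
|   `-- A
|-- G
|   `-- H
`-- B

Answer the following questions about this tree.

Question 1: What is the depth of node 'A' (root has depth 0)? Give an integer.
Path from root to A: D -> F -> A
Depth = number of edges = 2

Answer: 2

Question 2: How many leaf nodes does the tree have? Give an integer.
Leaves (nodes with no children): A, B, C, E, H

Answer: 5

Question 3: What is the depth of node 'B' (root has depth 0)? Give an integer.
Path from root to B: D -> B
Depth = number of edges = 1

Answer: 1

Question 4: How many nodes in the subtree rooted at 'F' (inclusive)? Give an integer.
Subtree rooted at F contains: A, C, E, F
Count = 4

Answer: 4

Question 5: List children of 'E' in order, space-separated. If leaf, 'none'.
Answer: none

Derivation:
Node E's children (from adjacency): (leaf)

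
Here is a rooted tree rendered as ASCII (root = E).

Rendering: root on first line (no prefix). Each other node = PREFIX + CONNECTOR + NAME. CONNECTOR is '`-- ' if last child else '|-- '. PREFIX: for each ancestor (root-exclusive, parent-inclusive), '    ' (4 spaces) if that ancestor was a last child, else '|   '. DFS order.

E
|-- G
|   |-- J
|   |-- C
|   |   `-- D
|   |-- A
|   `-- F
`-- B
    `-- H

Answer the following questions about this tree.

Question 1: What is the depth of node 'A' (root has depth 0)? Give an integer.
Path from root to A: E -> G -> A
Depth = number of edges = 2

Answer: 2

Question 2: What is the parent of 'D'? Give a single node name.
Scan adjacency: D appears as child of C

Answer: C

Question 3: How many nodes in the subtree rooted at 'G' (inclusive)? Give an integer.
Answer: 6

Derivation:
Subtree rooted at G contains: A, C, D, F, G, J
Count = 6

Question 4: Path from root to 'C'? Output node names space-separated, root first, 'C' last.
Answer: E G C

Derivation:
Walk down from root: E -> G -> C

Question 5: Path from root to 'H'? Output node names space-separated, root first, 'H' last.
Walk down from root: E -> B -> H

Answer: E B H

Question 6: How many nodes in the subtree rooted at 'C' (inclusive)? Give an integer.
Answer: 2

Derivation:
Subtree rooted at C contains: C, D
Count = 2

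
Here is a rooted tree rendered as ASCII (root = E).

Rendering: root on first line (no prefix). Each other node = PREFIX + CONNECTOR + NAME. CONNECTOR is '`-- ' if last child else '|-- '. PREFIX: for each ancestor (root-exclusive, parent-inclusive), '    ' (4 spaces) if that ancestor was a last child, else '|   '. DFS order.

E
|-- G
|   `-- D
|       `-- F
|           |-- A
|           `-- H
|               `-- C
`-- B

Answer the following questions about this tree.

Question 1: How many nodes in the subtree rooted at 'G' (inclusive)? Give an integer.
Answer: 6

Derivation:
Subtree rooted at G contains: A, C, D, F, G, H
Count = 6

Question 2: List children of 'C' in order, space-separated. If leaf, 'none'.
Answer: none

Derivation:
Node C's children (from adjacency): (leaf)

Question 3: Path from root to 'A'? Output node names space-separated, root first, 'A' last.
Walk down from root: E -> G -> D -> F -> A

Answer: E G D F A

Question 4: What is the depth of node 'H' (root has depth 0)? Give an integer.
Path from root to H: E -> G -> D -> F -> H
Depth = number of edges = 4

Answer: 4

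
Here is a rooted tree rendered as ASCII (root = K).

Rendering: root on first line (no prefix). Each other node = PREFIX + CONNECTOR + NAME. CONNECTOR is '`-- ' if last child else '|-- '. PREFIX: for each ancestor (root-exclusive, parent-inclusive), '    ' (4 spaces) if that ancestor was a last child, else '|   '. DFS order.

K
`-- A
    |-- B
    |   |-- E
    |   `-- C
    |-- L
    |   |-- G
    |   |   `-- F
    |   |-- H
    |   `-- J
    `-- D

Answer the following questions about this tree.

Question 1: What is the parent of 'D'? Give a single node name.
Scan adjacency: D appears as child of A

Answer: A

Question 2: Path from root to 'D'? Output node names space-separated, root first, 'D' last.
Walk down from root: K -> A -> D

Answer: K A D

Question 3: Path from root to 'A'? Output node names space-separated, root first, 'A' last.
Answer: K A

Derivation:
Walk down from root: K -> A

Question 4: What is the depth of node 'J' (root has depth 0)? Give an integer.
Answer: 3

Derivation:
Path from root to J: K -> A -> L -> J
Depth = number of edges = 3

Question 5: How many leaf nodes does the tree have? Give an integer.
Leaves (nodes with no children): C, D, E, F, H, J

Answer: 6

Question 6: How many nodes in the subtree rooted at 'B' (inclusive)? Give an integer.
Subtree rooted at B contains: B, C, E
Count = 3

Answer: 3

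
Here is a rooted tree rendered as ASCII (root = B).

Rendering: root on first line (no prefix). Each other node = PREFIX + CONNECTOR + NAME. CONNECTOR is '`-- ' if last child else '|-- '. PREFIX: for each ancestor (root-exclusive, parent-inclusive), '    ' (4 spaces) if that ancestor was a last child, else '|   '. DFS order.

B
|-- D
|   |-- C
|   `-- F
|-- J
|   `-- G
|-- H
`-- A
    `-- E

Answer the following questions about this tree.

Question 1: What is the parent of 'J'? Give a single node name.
Scan adjacency: J appears as child of B

Answer: B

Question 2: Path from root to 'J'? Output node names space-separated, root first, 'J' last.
Answer: B J

Derivation:
Walk down from root: B -> J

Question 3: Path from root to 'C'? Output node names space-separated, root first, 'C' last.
Answer: B D C

Derivation:
Walk down from root: B -> D -> C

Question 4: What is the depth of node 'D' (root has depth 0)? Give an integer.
Path from root to D: B -> D
Depth = number of edges = 1

Answer: 1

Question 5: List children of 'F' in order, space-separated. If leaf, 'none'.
Answer: none

Derivation:
Node F's children (from adjacency): (leaf)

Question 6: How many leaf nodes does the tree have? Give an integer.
Leaves (nodes with no children): C, E, F, G, H

Answer: 5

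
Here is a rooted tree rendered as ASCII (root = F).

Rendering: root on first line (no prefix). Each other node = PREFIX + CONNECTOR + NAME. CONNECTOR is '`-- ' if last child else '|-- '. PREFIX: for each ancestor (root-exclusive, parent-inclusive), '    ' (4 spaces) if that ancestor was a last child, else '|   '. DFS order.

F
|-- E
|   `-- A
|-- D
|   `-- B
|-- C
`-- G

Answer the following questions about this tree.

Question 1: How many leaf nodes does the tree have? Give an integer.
Leaves (nodes with no children): A, B, C, G

Answer: 4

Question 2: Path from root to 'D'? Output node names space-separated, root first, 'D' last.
Answer: F D

Derivation:
Walk down from root: F -> D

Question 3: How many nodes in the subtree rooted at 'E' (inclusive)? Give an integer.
Answer: 2

Derivation:
Subtree rooted at E contains: A, E
Count = 2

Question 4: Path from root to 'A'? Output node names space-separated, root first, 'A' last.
Walk down from root: F -> E -> A

Answer: F E A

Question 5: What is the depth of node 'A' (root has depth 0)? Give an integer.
Answer: 2

Derivation:
Path from root to A: F -> E -> A
Depth = number of edges = 2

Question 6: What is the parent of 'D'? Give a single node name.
Scan adjacency: D appears as child of F

Answer: F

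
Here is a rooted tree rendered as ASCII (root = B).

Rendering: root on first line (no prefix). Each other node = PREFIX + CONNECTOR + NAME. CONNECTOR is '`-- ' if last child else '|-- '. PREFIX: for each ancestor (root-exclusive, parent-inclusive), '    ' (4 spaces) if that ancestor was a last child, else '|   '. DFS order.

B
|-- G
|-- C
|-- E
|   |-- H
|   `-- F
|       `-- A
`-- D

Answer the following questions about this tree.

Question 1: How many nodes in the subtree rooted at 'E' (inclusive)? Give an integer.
Answer: 4

Derivation:
Subtree rooted at E contains: A, E, F, H
Count = 4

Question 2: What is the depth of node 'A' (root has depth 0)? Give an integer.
Path from root to A: B -> E -> F -> A
Depth = number of edges = 3

Answer: 3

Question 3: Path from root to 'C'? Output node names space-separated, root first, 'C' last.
Walk down from root: B -> C

Answer: B C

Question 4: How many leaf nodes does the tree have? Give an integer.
Leaves (nodes with no children): A, C, D, G, H

Answer: 5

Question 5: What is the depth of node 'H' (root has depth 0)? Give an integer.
Answer: 2

Derivation:
Path from root to H: B -> E -> H
Depth = number of edges = 2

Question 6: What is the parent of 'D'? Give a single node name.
Answer: B

Derivation:
Scan adjacency: D appears as child of B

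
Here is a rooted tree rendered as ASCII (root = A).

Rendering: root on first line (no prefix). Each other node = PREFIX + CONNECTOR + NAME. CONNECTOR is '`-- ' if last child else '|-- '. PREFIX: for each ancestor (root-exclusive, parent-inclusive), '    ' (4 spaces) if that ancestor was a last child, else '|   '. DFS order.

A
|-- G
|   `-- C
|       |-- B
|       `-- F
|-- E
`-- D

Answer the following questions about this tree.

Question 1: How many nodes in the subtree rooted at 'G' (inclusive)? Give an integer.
Answer: 4

Derivation:
Subtree rooted at G contains: B, C, F, G
Count = 4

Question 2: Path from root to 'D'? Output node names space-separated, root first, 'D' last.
Answer: A D

Derivation:
Walk down from root: A -> D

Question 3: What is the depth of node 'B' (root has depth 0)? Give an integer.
Path from root to B: A -> G -> C -> B
Depth = number of edges = 3

Answer: 3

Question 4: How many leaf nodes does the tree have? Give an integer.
Leaves (nodes with no children): B, D, E, F

Answer: 4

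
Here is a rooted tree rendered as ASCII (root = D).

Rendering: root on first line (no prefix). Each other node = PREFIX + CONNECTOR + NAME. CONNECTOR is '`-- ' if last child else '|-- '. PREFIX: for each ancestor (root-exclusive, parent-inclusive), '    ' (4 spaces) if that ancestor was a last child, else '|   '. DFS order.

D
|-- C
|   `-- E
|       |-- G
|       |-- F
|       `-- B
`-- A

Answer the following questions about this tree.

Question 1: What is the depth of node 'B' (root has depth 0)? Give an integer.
Answer: 3

Derivation:
Path from root to B: D -> C -> E -> B
Depth = number of edges = 3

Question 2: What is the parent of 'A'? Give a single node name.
Scan adjacency: A appears as child of D

Answer: D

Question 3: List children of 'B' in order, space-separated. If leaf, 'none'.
Answer: none

Derivation:
Node B's children (from adjacency): (leaf)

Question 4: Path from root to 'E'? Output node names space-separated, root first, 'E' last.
Walk down from root: D -> C -> E

Answer: D C E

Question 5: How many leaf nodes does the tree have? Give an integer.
Answer: 4

Derivation:
Leaves (nodes with no children): A, B, F, G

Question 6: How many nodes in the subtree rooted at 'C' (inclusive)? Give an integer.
Answer: 5

Derivation:
Subtree rooted at C contains: B, C, E, F, G
Count = 5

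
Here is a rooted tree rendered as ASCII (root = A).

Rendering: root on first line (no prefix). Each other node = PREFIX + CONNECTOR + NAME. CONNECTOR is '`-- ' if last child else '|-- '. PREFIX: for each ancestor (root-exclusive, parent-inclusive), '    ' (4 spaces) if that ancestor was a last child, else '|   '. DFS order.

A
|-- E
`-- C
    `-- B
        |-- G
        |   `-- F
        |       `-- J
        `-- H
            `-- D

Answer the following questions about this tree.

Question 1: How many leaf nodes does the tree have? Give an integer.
Answer: 3

Derivation:
Leaves (nodes with no children): D, E, J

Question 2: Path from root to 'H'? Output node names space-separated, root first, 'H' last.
Walk down from root: A -> C -> B -> H

Answer: A C B H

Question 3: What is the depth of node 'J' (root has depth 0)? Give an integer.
Answer: 5

Derivation:
Path from root to J: A -> C -> B -> G -> F -> J
Depth = number of edges = 5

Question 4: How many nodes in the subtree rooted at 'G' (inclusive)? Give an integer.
Subtree rooted at G contains: F, G, J
Count = 3

Answer: 3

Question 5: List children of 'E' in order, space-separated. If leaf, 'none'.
Answer: none

Derivation:
Node E's children (from adjacency): (leaf)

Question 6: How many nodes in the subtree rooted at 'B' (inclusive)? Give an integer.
Subtree rooted at B contains: B, D, F, G, H, J
Count = 6

Answer: 6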